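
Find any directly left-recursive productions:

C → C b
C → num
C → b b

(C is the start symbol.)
Direct left recursion occurs when N → N α for some non-terminal N (the right-hand side begins with the left-hand side itself).

C → C b: LEFT RECURSIVE (starts with C)
C → num: starts with num
C → b b: starts with b

The grammar has direct left recursion on: C.

Answer: Yes, C is left-recursive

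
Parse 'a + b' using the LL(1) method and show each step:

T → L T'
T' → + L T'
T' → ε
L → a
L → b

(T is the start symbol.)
LL(1) parsing maintains a stack (initially the start symbol over $) and the input. At each step: if the stack top is a terminal, match it against the current input token; if it is a non-terminal N, replace it with the RHS of M[N, lookahead] (the unique production whose predict set contains the lookahead).

Stack is shown with the top on the left.

Stack     Input    Action
-------------------------
T $       a + b $  output T → L T'
L T' $    a + b $  output L → a
a T' $    a + b $  match 'a'
T' $      + b $    output T' → + L T'
+ L T' $  + b $    match '+'
L T' $    b $      output L → b
b T' $    b $      match 'b'
T' $      $        output T' → ε
$         $        accept

The string is accepted.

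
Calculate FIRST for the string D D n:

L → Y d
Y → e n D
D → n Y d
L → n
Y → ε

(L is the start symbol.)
{ 'n' }

FIRST sets of the non-terminals involved (from the grammar, by fixed-point iteration):
  FIRST(D) = { 'n' }

To compute FIRST(D D n), process the symbols left to right:
Symbol D is a non-terminal. Add FIRST(D) \ {ε} = { 'n' }
D is not nullable (ε ∉ FIRST(D)), so stop here.
FIRST(D D n) = { 'n' }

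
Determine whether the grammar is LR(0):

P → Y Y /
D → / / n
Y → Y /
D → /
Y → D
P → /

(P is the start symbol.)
No. Shift-reduce conflict between [D → / .] and [D → / . / n]

Augment with P' → P and build the canonical LR(0) collection (I0 = CLOSURE({[P' → . P]}), then GOTO on every symbol after a dot until no new states appear). It has 10 states:
  I0: { [D → . / / n], [D → . /], [P → . /], [P → . Y Y /], [P' → . P], [Y → . D], [Y → . Y /] }  — shift
  I1: { [D → / . / n], [D → / .], [P → / .] }  — shift, 2 reduces
  I2: { [Y → D .] }  — reduce
  I3: { [P' → P .] }  — accept
  I4: { [D → . / / n], [D → . /], [P → Y . Y /], [Y → . D], [Y → . Y /], [Y → Y . /] }  — shift
  I5: { [D → / . / n], [D → / .], [Y → Y / .] }  — shift, 2 reduces
  I6: { [P → Y Y . /], [Y → Y . /] }  — shift
  I7: { [P → Y Y / .], [Y → Y / .] }  — 2 reduces
  I8: { [D → / / . n] }  — shift
  I9: { [D → / / n .] }  — reduce

Conflict in state I1:
  Shift-reduce conflict between [D → / .] and [D → / . / n]
So the grammar is NOT LR(0).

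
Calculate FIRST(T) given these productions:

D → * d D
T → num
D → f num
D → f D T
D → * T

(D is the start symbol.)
From T → num:
  - num is a terminal: add 'num' and stop

Collecting: FIRST(T) = { 'num' }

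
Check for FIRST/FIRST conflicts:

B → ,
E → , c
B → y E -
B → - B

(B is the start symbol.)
Productions for B:
  B → ,: FIRST = { ',' }
  B → y E -: FIRST = { 'y' }
  B → - B: FIRST = { '-' }
E has only one production, so no FIRST/FIRST conflict is possible there.

All alternatives of each non-terminal have pairwise disjoint FIRST sets.

Answer: No FIRST/FIRST conflicts.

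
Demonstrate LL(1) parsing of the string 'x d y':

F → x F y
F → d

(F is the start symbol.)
Stack is shown with the top on the left.

Stack    Input    Action
------------------------
F $      x d y $  output F → x F y
x F y $  x d y $  match 'x'
F y $    d y $    output F → d
d y $    d y $    match 'd'
y $      y $      match 'y'
$        $        accept

The string is accepted.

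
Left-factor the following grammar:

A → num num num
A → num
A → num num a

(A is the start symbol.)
Left-factoring transforms A → αβ₁ | αβ₂ into A → αA' and A' → β₁ | β₂
(α is the longest common prefix among the alternatives). Repeat until
no nonterminal has two alternatives with a common prefix.

Round 1: A has alternatives sharing prefix 'num'. Introduce A': A → num A'
  Add: A' → num num
  Add: A' → ε
  Add: A' → num a

Round 2: A' has alternatives sharing prefix 'num'. Introduce A'': A' → num A''
  Add: A'' → num
  Add: A'' → a

No remaining common prefixes — done.

Resulting grammar:
A → num A'
A' → num A''
A'' → num
A'' → a
A' → ε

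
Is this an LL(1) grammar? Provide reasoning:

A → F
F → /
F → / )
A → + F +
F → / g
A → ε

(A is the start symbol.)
No. Predict set conflict for F: { '/' }

Relevant sets:
  FIRST(F) = { '/' }
  FOLLOW(A) = { $ }

For A:
  PREDICT(A → F) = { '/' }
  PREDICT(A → '+' F '+') = { '+' }
  PREDICT(A → ε) = { $ }
For F:
  PREDICT(F → '/') = { '/' }
  PREDICT(F → '/' ')') = { '/' }
  PREDICT(F → '/' g) = { '/' }

Conflict found: Predict set conflict for F: { '/' }
The grammar is NOT LL(1).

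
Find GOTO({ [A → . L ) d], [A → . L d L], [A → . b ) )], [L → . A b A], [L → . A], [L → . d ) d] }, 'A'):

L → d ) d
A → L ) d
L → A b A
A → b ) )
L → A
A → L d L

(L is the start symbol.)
GOTO(I, 'A') = CLOSURE({ [A → αX.β] : [A → α.Xβ] ∈ I, X = 'A' })

Items with dot before 'A', with the dot advanced:
  [L → . A] → [L → A .]
  [L → . A b A] → [L → A . b A]
Closure adds nothing (no advanced item has the dot before a non-terminal).

GOTO = { [L → A . b A], [L → A .] }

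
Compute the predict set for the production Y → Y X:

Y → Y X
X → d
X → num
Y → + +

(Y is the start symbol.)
{ '+' }

PREDICT(Y → Y X) = (FIRST(RHS) \ {ε}) ∪ (FOLLOW(Y) if ε ∈ FIRST(RHS), i.e. RHS ⇒* ε)
FIRST(Y) = { '+' }
FIRST(Y X) = { '+' }
ε ∉ FIRST(Y X), so FOLLOW(Y) is not added.
PREDICT(Y → Y X) = { '+' }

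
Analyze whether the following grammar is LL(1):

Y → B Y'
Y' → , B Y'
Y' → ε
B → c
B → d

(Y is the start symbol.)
A grammar is LL(1) if for each non-terminal N with multiple productions, the predict sets of those productions are pairwise disjoint, where PREDICT(N → α) = (FIRST(α) \ {ε}) ∪ (FOLLOW(N) if α ⇒* ε).

Relevant sets:
  FOLLOW(Y') = { $ }

For Y':
  PREDICT(Y' → ',' B Y') = { ',' }
  PREDICT(Y' → ε) = { $ }
For B:
  PREDICT(B → c) = { 'c' }
  PREDICT(B → d) = { 'd' }
Y has a single production, so nothing to check there.

All predict sets are disjoint. The grammar IS LL(1).

Answer: Yes, the grammar is LL(1).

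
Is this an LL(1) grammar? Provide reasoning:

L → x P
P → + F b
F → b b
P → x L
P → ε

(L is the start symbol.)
Yes, the grammar is LL(1).

Relevant sets:
  FOLLOW(P) = { $ }

For P:
  PREDICT(P → '+' F b) = { '+' }
  PREDICT(P → x L) = { 'x' }
  PREDICT(P → ε) = { $ }
L, F have a single production, so nothing to check there.

All predict sets are disjoint. The grammar IS LL(1).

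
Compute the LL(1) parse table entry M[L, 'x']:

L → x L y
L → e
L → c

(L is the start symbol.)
L → x L y

To find M[L, 'x'], we find productions for L where 'x' is in the predict set (PREDICT(N → α) = (FIRST(α) \ {ε}) ∪ (FOLLOW(N) if α ⇒* ε)).

L → x L y: PREDICT = { 'x' }
  'x' is in predict set, so this production goes in M[L, 'x']
L → e: PREDICT = { 'e' }
L → c: PREDICT = { 'c' }

M[L, 'x'] = L → x L y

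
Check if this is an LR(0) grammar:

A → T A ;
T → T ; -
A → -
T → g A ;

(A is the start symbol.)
Yes, the grammar is LR(0)

Augment with A' → A and build the canonical LR(0) collection (I0 = CLOSURE({[A' → . A]}), then GOTO on every symbol after a dot until no new states appear). It has 11 states:
  I0: { [A → . -], [A → . T A ;], [A' → . A], [T → . T ; -], [T → . g A ;] }  — shift
  I1: { [A → - .] }  — reduce
  I2: { [A' → A .] }  — accept
  I3: { [A → . -], [A → . T A ;], [A → T . A ;], [T → . T ; -], [T → . g A ;], [T → T . ; -] }  — shift
  I4: { [A → . -], [A → . T A ;], [T → . T ; -], [T → . g A ;], [T → g . A ;] }  — shift
  I5: { [T → g A . ;] }  — shift
  I6: { [T → g A ; .] }  — reduce
  I7: { [T → T ; . -] }  — shift
  I8: { [A → T A . ;] }  — shift
  I9: { [A → T A ; .] }  — reduce
  I10: { [T → T ; - .] }  — reduce

Every state is either a pure shift/goto state or contains exactly one complete item and nothing to shift — no conflicts. The grammar is LR(0).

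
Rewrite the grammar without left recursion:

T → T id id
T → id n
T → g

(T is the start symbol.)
T → id n T'
T → g T'
T' → id id T'
T' → ε

T is directly left-recursive. The standard transformation for
  A → A α₁ | ... | A α_m | β₁ | ... | β_n
is
  A  → β₁ A' | ... | β_n A'
  A' → α₁ A' | ... | α_m A' | ε

T → id n becomes T → id n T'
T → g becomes T → g T'
T → T id id becomes T' → id id T'
Add T' → ε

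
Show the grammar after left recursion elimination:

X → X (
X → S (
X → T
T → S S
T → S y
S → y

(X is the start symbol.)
X → S ( X'
X → T X'
X' → ( X'
X' → ε
T → S S
T → S y
S → y

X is directly left-recursive. The standard transformation for
  A → A α₁ | ... | A α_m | β₁ | ... | β_n
is
  A  → β₁ A' | ... | β_n A'
  A' → α₁ A' | ... | α_m A' | ε

X → S ( becomes X → S ( X'
X → T becomes X → T X'
X → X ( becomes X' → ( X'
Add X' → ε

Productions for other non-terminals are unchanged:
  T → S S
  T → S y
  S → y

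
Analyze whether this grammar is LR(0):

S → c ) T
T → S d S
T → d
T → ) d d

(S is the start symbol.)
A grammar is LR(0) if no state in the canonical LR(0) collection has:
  - both a shift item (dot before a terminal) and a complete item (shift-reduce conflict), or
  - two or more complete items (reduce-reduce conflict; the accept item [S' → S .] counts as a complete item here).

Augment with S' → S and build the canonical LR(0) collection (I0 = CLOSURE({[S' → . S]}), then GOTO on every symbol after a dot until no new states appear). It has 12 states:
  I0: { [S → . c ) T], [S' → . S] }  — shift
  I1: { [S' → S .] }  — accept
  I2: { [S → c . ) T] }  — shift
  I3: { [S → . c ) T], [S → c ) . T], [T → . ) d d], [T → . S d S], [T → . d] }  — shift
  I4: { [T → ) . d d] }  — shift
  I5: { [T → S . d S] }  — shift
  I6: { [S → c ) T .] }  — reduce
  I7: { [T → d .] }  — reduce
  I8: { [S → . c ) T], [T → S d . S] }  — shift
  I9: { [T → S d S .] }  — reduce
  I10: { [T → ) d . d] }  — shift
  I11: { [T → ) d d .] }  — reduce

Every state is either a pure shift/goto state or contains exactly one complete item and nothing to shift — no conflicts. The grammar is LR(0).

Answer: Yes, the grammar is LR(0)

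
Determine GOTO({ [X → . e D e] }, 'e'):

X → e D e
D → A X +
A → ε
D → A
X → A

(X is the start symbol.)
GOTO(I, 'e') = CLOSURE({ [A → αX.β] : [A → α.Xβ] ∈ I, X = 'e' })

Items with dot before 'e', with the dot advanced:
  [X → . e D e] → [X → e . D e]
Closure of the advanced items:
  [X → e . D e] has the dot before D: add [D → . A X +], [D → . A]
  [D → . A X +] has the dot before A: add [A → .]

GOTO = { [A → .], [D → . A X +], [D → . A], [X → e . D e] }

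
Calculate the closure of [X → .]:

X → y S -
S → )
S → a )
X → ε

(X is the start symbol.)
{ [X → .] }

Start with: [X → .]
The dot is at the end, so nothing is added.

CLOSURE = { [X → .] }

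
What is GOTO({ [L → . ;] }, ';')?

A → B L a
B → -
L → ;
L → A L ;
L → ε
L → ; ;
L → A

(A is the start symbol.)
{ [L → ; .] }

GOTO(I, ';') = CLOSURE({ [A → αX.β] : [A → α.Xβ] ∈ I, X = ';' })

Items with dot before ';', with the dot advanced:
  [L → . ;] → [L → ; .]
Closure adds nothing (no advanced item has the dot before a non-terminal).

GOTO = { [L → ; .] }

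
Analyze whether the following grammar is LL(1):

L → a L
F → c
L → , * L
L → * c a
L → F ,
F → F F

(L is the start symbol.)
No. Predict set conflict for F: { 'c' }

A grammar is LL(1) if for each non-terminal N with multiple productions, the predict sets of those productions are pairwise disjoint, where PREDICT(N → α) = (FIRST(α) \ {ε}) ∪ (FOLLOW(N) if α ⇒* ε).

Relevant sets:
  FIRST(F) = { 'c' }

For L:
  PREDICT(L → a L) = { 'a' }
  PREDICT(L → ',' '*' L) = { ',' }
  PREDICT(L → '*' c a) = { '*' }
  PREDICT(L → F ',') = { 'c' }
For F:
  PREDICT(F → c) = { 'c' }
  PREDICT(F → F F) = { 'c' }

Conflict found: Predict set conflict for F: { 'c' }
The grammar is NOT LL(1).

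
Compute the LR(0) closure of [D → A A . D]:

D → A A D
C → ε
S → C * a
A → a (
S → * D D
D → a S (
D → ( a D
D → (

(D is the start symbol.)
{ [A → . a (], [D → . ( a D], [D → . (], [D → . A A D], [D → . a S (], [D → A A . D] }

To compute CLOSURE, for each item [A → α.Bβ] where B is a non-terminal, add [B → .γ] for all productions B → γ; repeat for the newly added items until nothing changes.

Start with: [D → A A . D]
  [D → A A . D] has the dot before D: add [D → . A A D], [D → . a S (], [D → . ( a D], [D → . (]
  [D → . A A D] has the dot before A: add [A → . a (]
No further items can be added.

CLOSURE = { [A → . a (], [D → . ( a D], [D → . (], [D → . A A D], [D → . a S (], [D → A A . D] }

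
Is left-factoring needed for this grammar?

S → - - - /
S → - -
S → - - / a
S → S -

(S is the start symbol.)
Yes, S has productions with common prefix '- -'

Left-factoring is needed when two productions for the same non-terminal
share a common prefix on the right-hand side.

Productions for S:
  S → - - - /
  S → - -
  S → - - / a
  S → S -

Found common prefix '- -' in productions for S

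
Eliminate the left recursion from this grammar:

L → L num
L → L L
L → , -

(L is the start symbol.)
L → , - L'
L' → num L'
L' → L L'
L' → ε

L is directly left-recursive. The standard transformation for
  A → A α₁ | ... | A α_m | β₁ | ... | β_n
is
  A  → β₁ A' | ... | β_n A'
  A' → α₁ A' | ... | α_m A' | ε

L → , - becomes L → , - L'
L → L num becomes L' → num L'
L → L L becomes L' → L L'
Add L' → ε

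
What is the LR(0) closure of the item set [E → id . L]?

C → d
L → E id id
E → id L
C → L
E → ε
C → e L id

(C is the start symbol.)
To compute CLOSURE, for each item [A → α.Bβ] where B is a non-terminal, add [B → .γ] for all productions B → γ; repeat for the newly added items until nothing changes.

Start with: [E → id . L]
  [E → id . L] has the dot before L: add [L → . E id id]
  [L → . E id id] has the dot before E: add [E → . id L], [E → .]
No further items can be added.

CLOSURE = { [E → . id L], [E → .], [E → id . L], [L → . E id id] }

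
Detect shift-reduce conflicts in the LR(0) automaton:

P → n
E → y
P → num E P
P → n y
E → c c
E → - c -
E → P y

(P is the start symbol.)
Augment with P' → P and build the canonical LR(0) collection (I0 = CLOSURE({[P' → . P]}), then GOTO on every symbol after a dot until no new states appear). It has 15 states:
  I0: { [P → . n y], [P → . n], [P → . num E P], [P' → . P] }  — shift
  I1: { [P' → P .] }  — accept
  I2: { [P → n . y], [P → n .] }  — shift, reduce
  I3: { [E → . - c -], [E → . P y], [E → . c c], [E → . y], [P → . n y], [P → . n], [P → . num E P], [P → num . E P] }  — shift
  I4: { [E → - . c -] }  — shift
  I5: { [P → . n y], [P → . n], [P → . num E P], [P → num E . P] }  — shift
  I6: { [E → P . y] }  — shift
  I7: { [E → c . c] }  — shift
  I8: { [E → y .] }  — reduce
  I9: { [E → c c .] }  — reduce
  I10: { [E → P y .] }  — reduce
  I11: { [P → num E P .] }  — reduce
  I12: { [E → - c . -] }  — shift
  I13: { [E → - c - .] }  — reduce
  I14: { [P → n y .] }  — reduce

I2 contains reduce item [P → n .] and shift item [P → n . y] — shift-reduce conflict.

Answer: Yes — I2: [P → n .] vs [P → n . y]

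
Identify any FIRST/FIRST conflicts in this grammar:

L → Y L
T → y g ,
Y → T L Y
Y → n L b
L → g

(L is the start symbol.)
No FIRST/FIRST conflicts.

A FIRST/FIRST conflict occurs when two productions N → α and N → β for the same non-terminal have FIRST(α) ∩ FIRST(β) ≠ ∅ (with ε ∈ FIRST of a nullable right-hand side, so two nullable alternatives also conflict).

FIRST sets of the non-terminals at (or reachable through a nullable prefix from) the front of some alternative:
  FIRST(Y) = { 'n', 'y' }
  FIRST(T) = { 'y' }

Productions for L:
  L → Y L: FIRST = { 'n', 'y' }
  L → g: FIRST = { 'g' }
Productions for Y:
  Y → T L Y: FIRST = { 'y' }
  Y → n L b: FIRST = { 'n' }
T has only one production, so no FIRST/FIRST conflict is possible there.

All alternatives of each non-terminal have pairwise disjoint FIRST sets.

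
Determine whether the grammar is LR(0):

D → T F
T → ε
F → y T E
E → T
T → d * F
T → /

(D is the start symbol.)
No. Shift-reduce conflict between [T → .] and [T → . /]

A grammar is LR(0) if no state in the canonical LR(0) collection has:
  - both a shift item (dot before a terminal) and a complete item (shift-reduce conflict), or
  - two or more complete items (reduce-reduce conflict; the accept item [D' → D .] counts as a complete item here).

Augment with D' → D and build the canonical LR(0) collection (I0 = CLOSURE({[D' → . D]}), then GOTO on every symbol after a dot until no new states appear). It has 12 states:
  I0: { [D → . T F], [D' → . D], [T → . /], [T → . d * F], [T → .] }  — shift, reduce
  I1: { [T → / .] }  — reduce
  I2: { [D' → D .] }  — accept
  I3: { [D → T . F], [F → . y T E] }  — shift
  I4: { [T → d . * F] }  — shift
  I5: { [F → . y T E], [T → d * . F] }  — shift
  I6: { [T → d * F .] }  — reduce
  I7: { [F → y . T E], [T → . /], [T → . d * F], [T → .] }  — shift, reduce
  I8: { [E → . T], [F → y T . E], [T → . /], [T → . d * F], [T → .] }  — shift, reduce
  I9: { [F → y T E .] }  — reduce
  I10: { [E → T .] }  — reduce
  I11: { [D → T F .] }  — reduce

Conflict in state I0:
  Shift-reduce conflict between [T → .] and [T → . /]
So the grammar is NOT LR(0).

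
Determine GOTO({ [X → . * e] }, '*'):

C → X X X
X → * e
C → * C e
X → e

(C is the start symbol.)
{ [X → * . e] }

GOTO(I, '*') = CLOSURE({ [A → αX.β] : [A → α.Xβ] ∈ I, X = '*' })

Items with dot before '*', with the dot advanced:
  [X → . * e] → [X → * . e]
Closure adds nothing (no advanced item has the dot before a non-terminal).

GOTO = { [X → * . e] }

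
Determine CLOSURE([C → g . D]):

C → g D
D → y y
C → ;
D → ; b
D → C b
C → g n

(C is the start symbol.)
{ [C → . ;], [C → . g D], [C → . g n], [C → g . D], [D → . ; b], [D → . C b], [D → . y y] }

Start with: [C → g . D]
  [C → g . D] has the dot before D: add [D → . y y], [D → . ; b], [D → . C b]
  [D → . C b] has the dot before C: add [C → . g D], [C → . ;], [C → . g n]
No further items can be added.

CLOSURE = { [C → . ;], [C → . g D], [C → . g n], [C → g . D], [D → . ; b], [D → . C b], [D → . y y] }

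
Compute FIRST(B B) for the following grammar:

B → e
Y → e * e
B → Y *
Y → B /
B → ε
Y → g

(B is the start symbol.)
FIRST sets of the non-terminals involved (from the grammar, by fixed-point iteration):
  FIRST(B) = { '/', 'e', 'g', ε }

To compute FIRST(B B), process the symbols left to right:
Symbol B is a non-terminal. Add FIRST(B) \ {ε} = { '/', 'e', 'g' }
B is nullable (ε ∈ FIRST(B)), continue to the next symbol.
Symbol B is a non-terminal. Add FIRST(B) \ {ε} = { '/', 'e', 'g' }
B is nullable (ε ∈ FIRST(B)), continue to the next symbol.
All symbols are nullable, so ε is in the result.
FIRST(B B) = { '/', 'e', 'g', ε }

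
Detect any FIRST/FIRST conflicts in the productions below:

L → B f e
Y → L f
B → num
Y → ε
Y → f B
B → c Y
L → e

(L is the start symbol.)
No FIRST/FIRST conflicts.

A FIRST/FIRST conflict occurs when two productions N → α and N → β for the same non-terminal have FIRST(α) ∩ FIRST(β) ≠ ∅ (with ε ∈ FIRST of a nullable right-hand side, so two nullable alternatives also conflict).

FIRST sets of the non-terminals at (or reachable through a nullable prefix from) the front of some alternative:
  FIRST(B) = { 'c', 'num' }
  FIRST(L) = { 'c', 'e', 'num' }

Productions for L:
  L → B f e: FIRST = { 'c', 'num' }
  L → e: FIRST = { 'e' }
Productions for Y:
  Y → L f: FIRST = { 'c', 'e', 'num' }
  Y → ε: FIRST = { ε }
  Y → f B: FIRST = { 'f' }
Productions for B:
  B → num: FIRST = { 'num' }
  B → c Y: FIRST = { 'c' }

All alternatives of each non-terminal have pairwise disjoint FIRST sets.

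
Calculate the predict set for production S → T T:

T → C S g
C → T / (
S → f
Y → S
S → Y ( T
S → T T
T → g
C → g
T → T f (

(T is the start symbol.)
{ 'g' }

PREDICT(S → T T) = (FIRST(RHS) \ {ε}) ∪ (FOLLOW(S) if ε ∈ FIRST(RHS), i.e. RHS ⇒* ε)
FIRST(T) = { 'g' }
FIRST(T T) = { 'g' }
ε ∉ FIRST(T T), so FOLLOW(S) is not added.
PREDICT(S → T T) = { 'g' }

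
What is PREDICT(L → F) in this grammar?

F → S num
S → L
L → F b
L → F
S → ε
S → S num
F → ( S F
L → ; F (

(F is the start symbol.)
PREDICT(L → F) = (FIRST(RHS) \ {ε}) ∪ (FOLLOW(L) if ε ∈ FIRST(RHS), i.e. RHS ⇒* ε)
FIRST(F) = { '(', ';', 'num' }
FIRST(F) = { '(', ';', 'num' }
ε ∉ FIRST(F), so FOLLOW(L) is not added.
PREDICT(L → F) = { '(', ';', 'num' }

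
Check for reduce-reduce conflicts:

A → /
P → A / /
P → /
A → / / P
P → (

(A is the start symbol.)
A reduce-reduce conflict occurs when an LR(0) state has two complete items [A → α .] and [B → β .] — both call for a reduction, and with no lookahead the parser cannot choose between them.

Augment with A' → A and build the canonical LR(0) collection (I0 = CLOSURE({[A' → . A]}), then GOTO on every symbol after a dot until no new states appear). It has 10 states:
  I0: { [A → . / / P], [A → . /], [A' → . A] }  — shift
  I1: { [A → / . / P], [A → / .] }  — shift, reduce
  I2: { [A' → A .] }  — accept
  I3: { [A → . / / P], [A → . /], [A → / / . P], [P → . (], [P → . /], [P → . A / /] }  — shift
  I4: { [P → ( .] }  — reduce
  I5: { [A → / . / P], [A → / .], [P → / .] }  — shift, 2 reduces
  I6: { [P → A . / /] }  — shift
  I7: { [A → / / P .] }  — reduce
  I8: { [P → A / . /] }  — shift
  I9: { [P → A / / .] }  — reduce

I5 contains complete items [A → / .], [P → / .] — reduce-reduce conflict.

Answer: Yes — I5: [A → / .] vs [P → / .]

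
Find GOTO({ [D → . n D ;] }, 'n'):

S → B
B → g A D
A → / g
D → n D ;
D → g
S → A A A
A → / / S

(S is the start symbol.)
GOTO(I, 'n') = CLOSURE({ [A → αX.β] : [A → α.Xβ] ∈ I, X = 'n' })

Items with dot before 'n', with the dot advanced:
  [D → . n D ;] → [D → n . D ;]
Closure of the advanced items:
  [D → n . D ;] has the dot before D: add [D → . n D ;], [D → . g]

GOTO = { [D → . g], [D → . n D ;], [D → n . D ;] }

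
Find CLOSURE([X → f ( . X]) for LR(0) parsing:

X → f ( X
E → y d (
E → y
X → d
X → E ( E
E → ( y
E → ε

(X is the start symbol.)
{ [E → . ( y], [E → . y d (], [E → . y], [E → .], [X → . E ( E], [X → . d], [X → . f ( X], [X → f ( . X] }

Start with: [X → f ( . X]
  [X → f ( . X] has the dot before X: add [X → . f ( X], [X → . d], [X → . E ( E]
  [X → . E ( E] has the dot before E: add [E → . y d (], [E → . y], [E → . ( y], [E → .]
No further items can be added.

CLOSURE = { [E → . ( y], [E → . y d (], [E → . y], [E → .], [X → . E ( E], [X → . d], [X → . f ( X], [X → f ( . X] }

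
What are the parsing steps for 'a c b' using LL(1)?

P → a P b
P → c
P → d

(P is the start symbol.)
LL(1) parsing maintains a stack (initially the start symbol over $) and the input. At each step: if the stack top is a terminal, match it against the current input token; if it is a non-terminal N, replace it with the RHS of M[N, lookahead] (the unique production whose predict set contains the lookahead).

Stack is shown with the top on the left.

Stack    Input    Action
------------------------
P $      a c b $  output P → a P b
a P b $  a c b $  match 'a'
P b $    c b $    output P → c
c b $    c b $    match 'c'
b $      b $      match 'b'
$        $        accept

The string is accepted.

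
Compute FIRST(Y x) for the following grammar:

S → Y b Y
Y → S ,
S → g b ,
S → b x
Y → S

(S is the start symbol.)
{ 'b', 'g' }

FIRST sets of the non-terminals involved (from the grammar, by fixed-point iteration):
  FIRST(Y) = { 'b', 'g' }

To compute FIRST(Y x), process the symbols left to right:
Symbol Y is a non-terminal. Add FIRST(Y) \ {ε} = { 'b', 'g' }
Y is not nullable (ε ∉ FIRST(Y)), so stop here.
FIRST(Y x) = { 'b', 'g' }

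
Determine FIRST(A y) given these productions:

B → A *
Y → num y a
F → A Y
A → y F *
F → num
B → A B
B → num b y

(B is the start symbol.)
{ 'y' }

FIRST sets of the non-terminals involved (from the grammar, by fixed-point iteration):
  FIRST(A) = { 'y' }

To compute FIRST(A y), process the symbols left to right:
Symbol A is a non-terminal. Add FIRST(A) \ {ε} = { 'y' }
A is not nullable (ε ∉ FIRST(A)), so stop here.
FIRST(A y) = { 'y' }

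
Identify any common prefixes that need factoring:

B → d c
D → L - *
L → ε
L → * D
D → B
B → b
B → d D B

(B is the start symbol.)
Left-factoring is needed when two productions for the same non-terminal
share a common prefix on the right-hand side.

Productions for B:
  B → d c
  B → b
  B → d D B
Productions for D:
  D → L - *
  D → B
Productions for L:
  L → ε
  L → * D

Found common prefix 'd' in productions for B

Answer: Yes, B has productions with common prefix 'd'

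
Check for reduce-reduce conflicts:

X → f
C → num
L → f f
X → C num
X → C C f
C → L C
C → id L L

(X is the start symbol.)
Yes — I13: [C → num .] vs [X → C num .]

Augment with X' → X and build the canonical LR(0) collection (I0 = CLOSURE({[X' → . X]}), then GOTO on every symbol after a dot until no new states appear). It has 15 states:
  I0: { [C → . L C], [C → . id L L], [C → . num], [L → . f f], [X → . C C f], [X → . C num], [X → . f], [X' → . X] }  — shift
  I1: { [C → . L C], [C → . id L L], [C → . num], [L → . f f], [X → C . C f], [X → C . num] }  — shift
  I2: { [C → . L C], [C → . id L L], [C → . num], [C → L . C], [L → . f f] }  — shift
  I3: { [X' → X .] }  — accept
  I4: { [L → f . f], [X → f .] }  — shift, reduce
  I5: { [C → id . L L], [L → . f f] }  — shift
  I6: { [C → num .] }  — reduce
  I7: { [C → id L . L], [L → . f f] }  — shift
  I8: { [L → f . f] }  — shift
  I9: { [L → f f .] }  — reduce
  I10: { [C → id L L .] }  — reduce
  I11: { [C → L C .] }  — reduce
  I12: { [X → C C . f] }  — shift
  I13: { [C → num .], [X → C num .] }  — 2 reduces
  I14: { [X → C C f .] }  — reduce

I13 contains complete items [C → num .], [X → C num .] — reduce-reduce conflict.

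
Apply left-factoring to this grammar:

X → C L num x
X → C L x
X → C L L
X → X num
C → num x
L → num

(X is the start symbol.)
X → C L X'
X' → num x
X' → x
X' → L
X → X num
C → num x
L → num

Left-factoring transforms A → αβ₁ | αβ₂ into A → αA' and A' → β₁ | β₂
(α is the longest common prefix among the alternatives). Repeat until
no nonterminal has two alternatives with a common prefix.

Round 1: X has alternatives sharing prefix 'C L'. Introduce X': X → C L X'
  Add: X' → num x
  Add: X' → x
  Add: X' → L

No remaining common prefixes — done.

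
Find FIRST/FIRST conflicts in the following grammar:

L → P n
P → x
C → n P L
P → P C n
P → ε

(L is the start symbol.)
FIRST sets of the non-terminals at (or reachable through a nullable prefix from) the front of some alternative:
  FIRST(P) = { 'n', 'x', ε }
  FIRST(C) = { 'n' }

Productions for P:
  P → x: FIRST = { 'x' }
  P → P C n: FIRST = { 'n', 'x' }
  P → ε: FIRST = { ε }
L, C have only one production, so no FIRST/FIRST conflict is possible there.

Conflict for P: P → x and P → P C n
  Overlap: { 'x' }

Answer: Yes. P → x / P → P C n on { 'x' }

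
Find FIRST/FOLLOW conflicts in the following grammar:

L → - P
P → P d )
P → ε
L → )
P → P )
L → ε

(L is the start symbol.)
Nullable non-terminals: L, P.
FIRST sets used below: FIRST(P) = { ')', 'd', ε }

L: nullable alternative(s) L → ε; FOLLOW(L) = { $ }
  L → - P: FIRST \ {ε} = { '-' } — disjoint from FOLLOW(L)
  L → ): FIRST \ {ε} = { ')' } — disjoint from FOLLOW(L)
  L → ε: FIRST \ {ε} = { } — this is the only nullable alternative, skip

P: nullable alternative(s) P → ε; FOLLOW(P) = { $, ')', 'd' }
  P → P d ): FIRST \ {ε} = { ')', 'd' } — overlaps FOLLOW(P) on { ')', 'd' }: CONFLICT
  P → ε: FIRST \ {ε} = { } — this is the only nullable alternative, skip
  P → P ): FIRST \ {ε} = { ')', 'd' } — overlaps FOLLOW(P) on { ')', 'd' }: CONFLICT

So the grammar has 2 FIRST/FOLLOW conflicts (marked CONFLICT above).

Answer: Yes. P → P d ')' with FOLLOW(P) on { ')', 'd' }; P → P ')' with FOLLOW(P) on { ')', 'd' }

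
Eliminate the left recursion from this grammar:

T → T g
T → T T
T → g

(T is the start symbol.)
T is directly left-recursive. The standard transformation for
  A → A α₁ | ... | A α_m | β₁ | ... | β_n
is
  A  → β₁ A' | ... | β_n A'
  A' → α₁ A' | ... | α_m A' | ε

T → g becomes T → g T'
T → T g becomes T' → g T'
T → T T becomes T' → T T'
Add T' → ε

Resulting grammar:
T → g T'
T' → g T'
T' → T T'
T' → ε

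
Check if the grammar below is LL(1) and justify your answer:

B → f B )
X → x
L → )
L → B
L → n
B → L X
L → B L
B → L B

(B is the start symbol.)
No. Predict set conflict for B: { 'f' }

Relevant sets:
  FIRST(L) = { ')', 'f', 'n' }
  FIRST(B) = { ')', 'f', 'n' }

For B:
  PREDICT(B → f B ')') = { 'f' }
  PREDICT(B → L X) = { ')', 'f', 'n' }
  PREDICT(B → L B) = { ')', 'f', 'n' }
For L:
  PREDICT(L → ')') = { ')' }
  PREDICT(L → B) = { ')', 'f', 'n' }
  PREDICT(L → n) = { 'n' }
  PREDICT(L → B L) = { ')', 'f', 'n' }
X has a single production, so nothing to check there.

Conflict found: Predict set conflict for B: { 'f' }
The grammar is NOT LL(1).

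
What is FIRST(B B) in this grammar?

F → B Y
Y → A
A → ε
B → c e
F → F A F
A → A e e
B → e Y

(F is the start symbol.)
{ 'c', 'e' }

FIRST sets of the non-terminals involved (from the grammar, by fixed-point iteration):
  FIRST(B) = { 'c', 'e' }

To compute FIRST(B B), process the symbols left to right:
Symbol B is a non-terminal. Add FIRST(B) \ {ε} = { 'c', 'e' }
B is not nullable (ε ∉ FIRST(B)), so stop here.
FIRST(B B) = { 'c', 'e' }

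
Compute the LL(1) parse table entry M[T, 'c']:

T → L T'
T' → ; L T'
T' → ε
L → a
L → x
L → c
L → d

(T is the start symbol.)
T → L T'

To find M[T, 'c'], we find productions for T where 'c' is in the predict set (PREDICT(N → α) = (FIRST(α) \ {ε}) ∪ (FOLLOW(N) if α ⇒* ε)).

Relevant sets:
  FIRST(L) = { 'a', 'c', 'd', 'x' }

T → L T': PREDICT = { 'a', 'c', 'd', 'x' }
  'c' is in predict set, so this production goes in M[T, 'c']

M[T, 'c'] = T → L T'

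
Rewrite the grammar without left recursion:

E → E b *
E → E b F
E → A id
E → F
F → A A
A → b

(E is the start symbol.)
E → A id E'
E → F E'
E' → b * E'
E' → b F E'
E' → ε
F → A A
A → b

E is directly left-recursive. The standard transformation for
  A → A α₁ | ... | A α_m | β₁ | ... | β_n
is
  A  → β₁ A' | ... | β_n A'
  A' → α₁ A' | ... | α_m A' | ε

E → A id becomes E → A id E'
E → F becomes E → F E'
E → E b * becomes E' → b * E'
E → E b F becomes E' → b F E'
Add E' → ε

Productions for other non-terminals are unchanged:
  F → A A
  A → b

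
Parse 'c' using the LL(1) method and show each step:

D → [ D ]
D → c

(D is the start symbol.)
LL(1) parsing maintains a stack (initially the start symbol over $) and the input. At each step: if the stack top is a terminal, match it against the current input token; if it is a non-terminal N, replace it with the RHS of M[N, lookahead] (the unique production whose predict set contains the lookahead).

Stack is shown with the top on the left.

Stack  Input  Action
--------------------
D $    c $    output D → c
c $    c $    match 'c'
$      $      accept

The string is accepted.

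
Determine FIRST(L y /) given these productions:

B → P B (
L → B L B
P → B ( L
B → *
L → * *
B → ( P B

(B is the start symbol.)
FIRST sets of the non-terminals involved (from the grammar, by fixed-point iteration):
  FIRST(L) = { '(', '*' }

To compute FIRST(L y /), process the symbols left to right:
Symbol L is a non-terminal. Add FIRST(L) \ {ε} = { '(', '*' }
L is not nullable (ε ∉ FIRST(L)), so stop here.
FIRST(L y /) = { '(', '*' }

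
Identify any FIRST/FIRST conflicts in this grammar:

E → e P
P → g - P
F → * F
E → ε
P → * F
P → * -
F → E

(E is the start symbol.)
Yes. P → '*' F / P → '*' '-' on { '*' }

FIRST sets of the non-terminals at (or reachable through a nullable prefix from) the front of some alternative:
  FIRST(E) = { 'e', ε }

Productions for E:
  E → e P: FIRST = { 'e' }
  E → ε: FIRST = { ε }
Productions for P:
  P → g - P: FIRST = { 'g' }
  P → * F: FIRST = { '*' }
  P → * -: FIRST = { '*' }
Productions for F:
  F → * F: FIRST = { '*' }
  F → E: FIRST = { 'e', ε }

Conflict for P: P → * F and P → * -
  Overlap: { '*' }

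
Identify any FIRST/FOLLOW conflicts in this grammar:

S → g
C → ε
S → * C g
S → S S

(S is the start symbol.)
A FIRST/FOLLOW conflict occurs when a non-terminal N has a nullable alternative N → β (β ⇒* ε) and another alternative N → α with FIRST(α) ∩ FOLLOW(N) ≠ ∅: on such a lookahead the parser cannot decide between expanding α and letting N vanish via β.

Nullable non-terminals: C.
C has a nullable alternative but only one production, so nothing to check.

S has no nullable alternative, so no FIRST/FOLLOW check is needed there.

No FIRST/FOLLOW conflicts found.

Answer: No FIRST/FOLLOW conflicts.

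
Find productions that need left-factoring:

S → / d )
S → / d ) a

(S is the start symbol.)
Yes, S has productions with common prefix '/ d )'

Left-factoring is needed when two productions for the same non-terminal
share a common prefix on the right-hand side.

Productions for S:
  S → / d )
  S → / d ) a

Found common prefix '/ d )' in productions for S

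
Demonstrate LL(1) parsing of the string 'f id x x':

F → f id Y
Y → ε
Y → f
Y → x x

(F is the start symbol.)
Stack is shown with the top on the left.

Stack     Input       Action
----------------------------
F $       f id x x $  output F → f id Y
f id Y $  f id x x $  match 'f'
id Y $    id x x $    match 'id'
Y $       x x $       output Y → x x
x x $     x x $       match 'x'
x $       x $         match 'x'
$         $           accept

The string is accepted.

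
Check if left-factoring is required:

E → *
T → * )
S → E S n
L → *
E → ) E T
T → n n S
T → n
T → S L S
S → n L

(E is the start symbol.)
Left-factoring is needed when two productions for the same non-terminal
share a common prefix on the right-hand side.

Productions for E:
  E → *
  E → ) E T
Productions for T:
  T → * )
  T → n n S
  T → n
  T → S L S
Productions for S:
  S → E S n
  S → n L

Found common prefix 'n' in productions for T

Answer: Yes, T has productions with common prefix 'n'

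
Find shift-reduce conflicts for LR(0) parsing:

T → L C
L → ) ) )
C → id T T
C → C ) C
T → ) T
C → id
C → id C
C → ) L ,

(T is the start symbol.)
Augment with T' → T and build the canonical LR(0) collection (I0 = CLOSURE({[T' → . T]}), then GOTO on every symbol after a dot until no new states appear). It has 22 states:
  I0: { [L → . ) ) )], [T → . ) T], [T → . L C], [T' → . T] }  — shift
  I1: { [L → ) . ) )], [L → . ) ) )], [T → ) . T], [T → . ) T], [T → . L C] }  — shift
  I2: { [C → . ) L ,], [C → . C ) C], [C → . id C], [C → . id T T], [C → . id], [T → L . C] }  — shift
  I3: { [T' → T .] }  — accept
  I4: { [C → ) . L ,], [L → . ) ) )] }  — shift
  I5: { [C → C . ) C], [T → L C .] }  — shift, reduce
  I6: { [C → . ) L ,], [C → . C ) C], [C → . id C], [C → . id T T], [C → . id], [C → id . C], [C → id . T T], [C → id .], [L → . ) ) )], [T → . ) T], [T → . L C] }  — shift, reduce
  I7: { [C → ) . L ,], [L → ) . ) )], [L → . ) ) )], [T → ) . T], [T → . ) T], [T → . L C] }  — shift
  I8: { [C → C . ) C], [C → id C .] }  — shift, reduce
  I9: { [C → id T . T], [L → . ) ) )], [T → . ) T], [T → . L C] }  — shift
  I10: { [C → id T T .] }  — reduce
  I11: { [C → . ) L ,], [C → . C ) C], [C → . id C], [C → . id T T], [C → . id], [C → C ) . C] }  — shift
  I12: { [C → C ) C .], [C → C . ) C] }  — shift, reduce
  I13: { [L → ) ) . )], [L → ) . ) )], [L → . ) ) )], [T → ) . T], [T → . ) T], [T → . L C] }  — shift
  I14: { [C → ) L . ,], [C → . ) L ,], [C → . C ) C], [C → . id C], [C → . id T T], [C → . id], [T → L . C] }  — shift
  I15: { [T → ) T .] }  — reduce
  I16: { [C → ) L , .] }  — reduce
  I17: { [L → ) ) ) .], [L → ) ) . )], [L → ) . ) )], [L → . ) ) )], [T → ) . T], [T → . ) T], [T → . L C] }  — shift, reduce
  I18: { [L → ) . ) )] }  — shift
  I19: { [C → ) L . ,] }  — shift
  I20: { [L → ) ) . )] }  — shift
  I21: { [L → ) ) ) .] }  — reduce

I5 contains reduce item [T → L C .] and shift item [C → C . ) C] — shift-reduce conflict.
I6 contains reduce item [C → id .] and shift items [C → . ) L ,], [C → . id], [C → . id C], [C → . id T T], [L → . ) ) )], [T → . ) T] — shift-reduce conflict.
I8 contains reduce item [C → id C .] and shift item [C → C . ) C] — shift-reduce conflict.
I12 contains reduce item [C → C ) C .] and shift item [C → C . ) C] — shift-reduce conflict.
I17 contains reduce item [L → ) ) ) .] and shift items [L → . ) ) )], [L → ) . ) )], [L → ) ) . )], [T → . ) T] — shift-reduce conflict.

Answer: Yes — I5: [T → L C .] vs [C → C . ) C]; I6: [C → id .] vs [C → . ) L ,]; I8: [C → id C .] vs [C → C . ) C]; I12: [C → C ) C .] vs [C → C . ) C]; I17: [L → ) ) ) .] vs [L → . ) ) )]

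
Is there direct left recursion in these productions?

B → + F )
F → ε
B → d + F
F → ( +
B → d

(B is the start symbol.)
No direct left recursion

Direct left recursion occurs when N → N α for some non-terminal N (the right-hand side begins with the left-hand side itself).

B → + F ): starts with '+'
F → ε: starts with ε
B → d + F: starts with d
F → ( +: starts with '('
B → d: starts with d

No direct left recursion found.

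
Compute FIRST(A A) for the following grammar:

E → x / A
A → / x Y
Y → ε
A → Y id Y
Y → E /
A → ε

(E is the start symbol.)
FIRST sets of the non-terminals involved (from the grammar, by fixed-point iteration):
  FIRST(A) = { '/', 'id', 'x', ε }

To compute FIRST(A A), process the symbols left to right:
Symbol A is a non-terminal. Add FIRST(A) \ {ε} = { '/', 'id', 'x' }
A is nullable (ε ∈ FIRST(A)), continue to the next symbol.
Symbol A is a non-terminal. Add FIRST(A) \ {ε} = { '/', 'id', 'x' }
A is nullable (ε ∈ FIRST(A)), continue to the next symbol.
All symbols are nullable, so ε is in the result.
FIRST(A A) = { '/', 'id', 'x', ε }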